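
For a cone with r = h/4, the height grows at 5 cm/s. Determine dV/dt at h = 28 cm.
245π cm³/s

V = (1/3)π(h/4)²h = πh³/48
dV/dt = πh²/16 · 5
At h = 28: dV/dt = 245π cm³/s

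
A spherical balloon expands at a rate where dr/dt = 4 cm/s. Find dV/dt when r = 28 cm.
12544π cm³/s

V = (4/3)πr³
dV/dt = dV/dr · dr/dt = 4πr² · 4
At r = 28: dV/dt = 12544π cm³/s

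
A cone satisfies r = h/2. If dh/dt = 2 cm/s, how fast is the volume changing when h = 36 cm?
648π cm³/s

V = (1/3)π(h/2)²h = πh³/12
dV/dt = πh²/4 · 2
At h = 36: dV/dt = 648π cm³/s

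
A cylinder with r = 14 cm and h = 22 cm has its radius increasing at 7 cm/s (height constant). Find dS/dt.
700π cm²/s

S = 2πrh + 2πr² (lateral + bases)
dS/dt = (2πh + 4πr)·dr/dt = (2π·22 + 4π·14)·7
= 700π cm²/s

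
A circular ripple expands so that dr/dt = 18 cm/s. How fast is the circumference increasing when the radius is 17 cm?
36π cm/s

C = 2πr
dC/dt = 2π · dr/dt = 2π · 18 = 36π cm/s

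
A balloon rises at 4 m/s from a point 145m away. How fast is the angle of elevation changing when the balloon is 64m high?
0.023088 rad/s

tan(θ) = y/145
sec²(θ) · dθ/dt = (1/145) · dy/dt
dθ/dt = cos²(θ)/145 · 4 = 145/(145² + 64²) · 4
dθ/dt = 0.023088 rad/s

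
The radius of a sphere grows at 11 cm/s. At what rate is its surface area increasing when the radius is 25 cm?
2200π cm²/s

S = 4πr²
dS/dt = dS/dr · dr/dt = 8πr · 11
At r = 25: dS/dt = 2200π cm²/s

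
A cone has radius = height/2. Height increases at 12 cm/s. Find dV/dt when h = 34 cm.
3468π cm³/s

V = (1/3)π(h/2)²h = πh³/12
dV/dt = πh²/4 · 12
At h = 34: dV/dt = 3468π cm³/s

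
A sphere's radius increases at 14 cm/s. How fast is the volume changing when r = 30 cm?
50400π cm³/s

V = (4/3)πr³
dV/dt = dV/dr · dr/dt = 4πr² · 14
At r = 30: dV/dt = 50400π cm³/s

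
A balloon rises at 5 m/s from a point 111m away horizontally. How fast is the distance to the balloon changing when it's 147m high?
49√3770/754 ≈ 3.99 m/s

z² = 111² + y²
z = √(111² + 147²) = 3√3770
dz/dt = y/z · dy/dt = 147/(3√3770) · 5 = 49√3770/754 ≈ 3.99 m/s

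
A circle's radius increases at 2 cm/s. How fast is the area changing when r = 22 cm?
88π cm²/s

A = πr²
dA/dt = 2πr · dr/dt = 2π(22)(2) = 88π cm²/s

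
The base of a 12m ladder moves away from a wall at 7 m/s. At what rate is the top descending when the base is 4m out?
7√2/4 ≈ 2.475 m/s

x² + y² = 12²
2x·dx/dt + 2y·dy/dt = 0
dy/dt = -x/y · dx/dt = -4/(8√2) · 7 = -7√2/4 m/s
The top is descending at 7√2/4 ≈ 2.475 m/s.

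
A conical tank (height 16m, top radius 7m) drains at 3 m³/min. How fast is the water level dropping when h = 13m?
768/(8281π) ≈ 0.02952 m/min

r/h = 7/16, so r = (7/16)h
V = (1/3)πr²h = (1/3)π((7/16)h)²h = (49/768)πh³
dV/dh = (49/256)πh²
dh/dt = (dV/dt)/(dV/dh) = -3/((49/256)π·13²) = -768/(8281π) m/min
The level is dropping at 768/(8281π) ≈ 0.02952 m/min.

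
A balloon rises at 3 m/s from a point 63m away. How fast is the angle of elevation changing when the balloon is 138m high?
0.008213 rad/s

tan(θ) = y/63
sec²(θ) · dθ/dt = (1/63) · dy/dt
dθ/dt = cos²(θ)/63 · 3 = 63/(63² + 138²) · 3
dθ/dt = 0.008213 rad/s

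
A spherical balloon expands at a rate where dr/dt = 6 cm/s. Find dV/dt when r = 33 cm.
26136π cm³/s

V = (4/3)πr³
dV/dt = dV/dr · dr/dt = 4πr² · 6
At r = 33: dV/dt = 26136π cm³/s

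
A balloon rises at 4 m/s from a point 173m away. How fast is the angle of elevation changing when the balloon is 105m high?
0.016897 rad/s

tan(θ) = y/173
sec²(θ) · dθ/dt = (1/173) · dy/dt
dθ/dt = cos²(θ)/173 · 4 = 173/(173² + 105²) · 4
dθ/dt = 0.016897 rad/s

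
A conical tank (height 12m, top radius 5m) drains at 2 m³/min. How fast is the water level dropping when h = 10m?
72/(625π) ≈ 0.03667 m/min

r/h = 5/12, so r = (5/12)h
V = (1/3)πr²h = (1/3)π((5/12)h)²h = (25/432)πh³
dV/dh = (25/144)πh²
dh/dt = (dV/dt)/(dV/dh) = -2/((25/144)π·10²) = -72/(625π) m/min
The level is dropping at 72/(625π) ≈ 0.03667 m/min.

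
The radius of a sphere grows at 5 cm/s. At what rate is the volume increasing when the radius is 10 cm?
2000π cm³/s

V = (4/3)πr³
dV/dt = dV/dr · dr/dt = 4πr² · 5
At r = 10: dV/dt = 2000π cm³/s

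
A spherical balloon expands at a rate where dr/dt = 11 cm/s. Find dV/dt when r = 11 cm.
5324π cm³/s

V = (4/3)πr³
dV/dt = dV/dr · dr/dt = 4πr² · 11
At r = 11: dV/dt = 5324π cm³/s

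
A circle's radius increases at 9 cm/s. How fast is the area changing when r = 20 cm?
360π cm²/s

A = πr²
dA/dt = 2πr · dr/dt = 2π(20)(9) = 360π cm²/s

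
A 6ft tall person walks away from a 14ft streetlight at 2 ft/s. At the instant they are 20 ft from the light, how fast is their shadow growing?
3/2 ft/s

By similar triangles: 14/(x+s) = 6/s
Solving: s = 6x/8
ds/dt = 6/8 · dx/dt = 3/4 · 2 = 3/2 ft/s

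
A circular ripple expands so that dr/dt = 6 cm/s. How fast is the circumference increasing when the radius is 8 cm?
12π cm/s

C = 2πr
dC/dt = 2π · dr/dt = 2π · 6 = 12π cm/s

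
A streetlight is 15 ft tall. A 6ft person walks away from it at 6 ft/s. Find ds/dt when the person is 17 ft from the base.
4 ft/s

By similar triangles: 15/(x+s) = 6/s
Solving: s = 6x/9
ds/dt = 6/9 · dx/dt = 2/3 · 6 = 4 ft/s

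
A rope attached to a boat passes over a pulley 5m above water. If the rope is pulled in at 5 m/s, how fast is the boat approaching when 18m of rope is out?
90√299/299 ≈ 5.205 m/s

rope² = x² + 5²
x = √(18² - 5²) = √299
dx/dt = (rope/x) · d(rope)/dt = (18/√299) · (-5) = -90√299/299 m/s
The boat approaches at 90√299/299 ≈ 5.205 m/s.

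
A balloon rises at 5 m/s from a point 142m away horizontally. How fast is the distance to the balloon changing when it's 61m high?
61√23885/4777 ≈ 1.974 m/s

z² = 142² + y²
z = √(142² + 61²) = √23885
dz/dt = y/z · dy/dt = 61/√23885 · 5 = 61√23885/4777 ≈ 1.974 m/s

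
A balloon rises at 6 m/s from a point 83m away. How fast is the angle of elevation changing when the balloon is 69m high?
0.042747 rad/s

tan(θ) = y/83
sec²(θ) · dθ/dt = (1/83) · dy/dt
dθ/dt = cos²(θ)/83 · 6 = 83/(83² + 69²) · 6
dθ/dt = 0.042747 rad/s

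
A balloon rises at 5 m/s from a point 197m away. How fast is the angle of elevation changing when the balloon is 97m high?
0.020428 rad/s

tan(θ) = y/197
sec²(θ) · dθ/dt = (1/197) · dy/dt
dθ/dt = cos²(θ)/197 · 5 = 197/(197² + 97²) · 5
dθ/dt = 0.020428 rad/s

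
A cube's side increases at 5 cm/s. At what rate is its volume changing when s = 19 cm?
5415 cm³/s

V = s³
dV/dt = 3s² · ds/dt = 3·19²·5 = 5415 cm³/s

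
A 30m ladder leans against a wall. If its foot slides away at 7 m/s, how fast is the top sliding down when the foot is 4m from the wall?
14√221/221 ≈ 0.9417 m/s

x² + y² = 30²
2x·dx/dt + 2y·dy/dt = 0
dy/dt = -x/y · dx/dt = -4/(2√221) · 7 = -14√221/221 m/s
The top is descending at 14√221/221 ≈ 0.9417 m/s.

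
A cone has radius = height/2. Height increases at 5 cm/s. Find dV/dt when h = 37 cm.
6845π/4 cm³/s

V = (1/3)π(h/2)²h = πh³/12
dV/dt = πh²/4 · 5
At h = 37: dV/dt = 6845π/4 cm³/s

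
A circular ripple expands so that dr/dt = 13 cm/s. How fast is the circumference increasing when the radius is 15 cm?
26π cm/s

C = 2πr
dC/dt = 2π · dr/dt = 2π · 13 = 26π cm/s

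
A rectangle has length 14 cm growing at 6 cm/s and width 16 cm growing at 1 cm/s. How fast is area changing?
110 cm²/s

A = lw
dA/dt = w·dl/dt + l·dw/dt = 16·6 + 14·1 = 110 cm²/s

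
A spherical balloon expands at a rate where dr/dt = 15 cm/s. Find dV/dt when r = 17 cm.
17340π cm³/s

V = (4/3)πr³
dV/dt = dV/dr · dr/dt = 4πr² · 15
At r = 17: dV/dt = 17340π cm³/s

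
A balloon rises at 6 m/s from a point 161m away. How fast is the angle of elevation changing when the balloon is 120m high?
0.023958 rad/s

tan(θ) = y/161
sec²(θ) · dθ/dt = (1/161) · dy/dt
dθ/dt = cos²(θ)/161 · 6 = 161/(161² + 120²) · 6
dθ/dt = 0.023958 rad/s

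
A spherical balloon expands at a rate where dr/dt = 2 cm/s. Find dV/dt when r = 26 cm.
5408π cm³/s

V = (4/3)πr³
dV/dt = dV/dr · dr/dt = 4πr² · 2
At r = 26: dV/dt = 5408π cm³/s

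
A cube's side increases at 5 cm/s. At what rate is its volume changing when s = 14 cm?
2940 cm³/s

V = s³
dV/dt = 3s² · ds/dt = 3·14²·5 = 2940 cm³/s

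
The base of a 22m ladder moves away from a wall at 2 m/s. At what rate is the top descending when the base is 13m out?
26√35/105 ≈ 1.465 m/s

x² + y² = 22²
2x·dx/dt + 2y·dy/dt = 0
dy/dt = -x/y · dx/dt = -13/(3√35) · 2 = -26√35/105 m/s
The top is descending at 26√35/105 ≈ 1.465 m/s.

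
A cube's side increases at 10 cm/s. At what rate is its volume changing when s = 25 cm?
18750 cm³/s

V = s³
dV/dt = 3s² · ds/dt = 3·25²·10 = 18750 cm³/s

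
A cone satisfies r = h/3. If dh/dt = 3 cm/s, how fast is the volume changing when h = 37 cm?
1369π/3 cm³/s

V = (1/3)π(h/3)²h = πh³/27
dV/dt = πh²/9 · 3
At h = 37: dV/dt = 1369π/3 cm³/s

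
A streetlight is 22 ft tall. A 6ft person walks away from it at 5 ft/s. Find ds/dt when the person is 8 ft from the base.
15/8 ft/s

By similar triangles: 22/(x+s) = 6/s
Solving: s = 6x/16
ds/dt = 6/16 · dx/dt = 3/8 · 5 = 15/8 ft/s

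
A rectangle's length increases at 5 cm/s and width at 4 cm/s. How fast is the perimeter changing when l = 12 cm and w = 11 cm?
18 cm/s

P = 2(l + w)
dP/dt = 2(dl/dt + dw/dt) = 2(5 + 4) = 18 cm/s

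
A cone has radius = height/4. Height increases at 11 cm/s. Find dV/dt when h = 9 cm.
891π/16 cm³/s

V = (1/3)π(h/4)²h = πh³/48
dV/dt = πh²/16 · 11
At h = 9: dV/dt = 891π/16 cm³/s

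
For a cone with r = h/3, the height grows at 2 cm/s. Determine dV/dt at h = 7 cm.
98π/9 cm³/s

V = (1/3)π(h/3)²h = πh³/27
dV/dt = πh²/9 · 2
At h = 7: dV/dt = 98π/9 cm³/s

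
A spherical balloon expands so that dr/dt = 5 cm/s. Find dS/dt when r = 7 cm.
280π cm²/s

S = 4πr²
dS/dt = dS/dr · dr/dt = 8πr · 5
At r = 7: dS/dt = 280π cm²/s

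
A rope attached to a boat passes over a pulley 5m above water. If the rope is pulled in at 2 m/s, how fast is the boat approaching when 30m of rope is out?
12√35/35 ≈ 2.028 m/s

rope² = x² + 5²
x = √(30² - 5²) = 5√35
dx/dt = (rope/x) · d(rope)/dt = (30/(5√35)) · (-2) = -12√35/35 m/s
The boat approaches at 12√35/35 ≈ 2.028 m/s.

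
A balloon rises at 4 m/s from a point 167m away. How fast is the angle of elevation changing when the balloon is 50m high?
0.021982 rad/s

tan(θ) = y/167
sec²(θ) · dθ/dt = (1/167) · dy/dt
dθ/dt = cos²(θ)/167 · 4 = 167/(167² + 50²) · 4
dθ/dt = 0.021982 rad/s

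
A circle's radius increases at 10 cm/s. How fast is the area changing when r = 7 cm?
140π cm²/s

A = πr²
dA/dt = 2πr · dr/dt = 2π(7)(10) = 140π cm²/s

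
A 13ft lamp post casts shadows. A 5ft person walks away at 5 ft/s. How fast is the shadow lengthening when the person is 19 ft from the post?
25/8 ft/s

By similar triangles: 13/(x+s) = 5/s
Solving: s = 5x/8
ds/dt = 5/8 · dx/dt = 5/8 · 5 = 25/8 ft/s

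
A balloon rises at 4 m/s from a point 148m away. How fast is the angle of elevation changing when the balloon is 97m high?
0.018906 rad/s

tan(θ) = y/148
sec²(θ) · dθ/dt = (1/148) · dy/dt
dθ/dt = cos²(θ)/148 · 4 = 148/(148² + 97²) · 4
dθ/dt = 0.018906 rad/s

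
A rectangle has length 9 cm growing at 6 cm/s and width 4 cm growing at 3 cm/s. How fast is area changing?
51 cm²/s

A = lw
dA/dt = w·dl/dt + l·dw/dt = 4·6 + 9·3 = 51 cm²/s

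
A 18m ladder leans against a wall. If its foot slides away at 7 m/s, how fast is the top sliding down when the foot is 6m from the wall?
7√2/4 ≈ 2.475 m/s

x² + y² = 18²
2x·dx/dt + 2y·dy/dt = 0
dy/dt = -x/y · dx/dt = -6/(12√2) · 7 = -7√2/4 m/s
The top is descending at 7√2/4 ≈ 2.475 m/s.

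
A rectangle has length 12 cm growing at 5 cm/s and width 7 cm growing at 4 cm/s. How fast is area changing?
83 cm²/s

A = lw
dA/dt = w·dl/dt + l·dw/dt = 7·5 + 12·4 = 83 cm²/s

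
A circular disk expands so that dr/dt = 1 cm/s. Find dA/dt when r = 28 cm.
56π cm²/s

A = πr²
dA/dt = 2πr · dr/dt = 2π(28)(1) = 56π cm²/s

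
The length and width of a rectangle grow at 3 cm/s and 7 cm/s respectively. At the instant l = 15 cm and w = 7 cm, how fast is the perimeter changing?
20 cm/s

P = 2(l + w)
dP/dt = 2(dl/dt + dw/dt) = 2(3 + 7) = 20 cm/s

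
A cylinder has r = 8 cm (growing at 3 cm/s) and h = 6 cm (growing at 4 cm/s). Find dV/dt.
544π cm³/s

V = πr²h
dV/dt = 2πrh·dr/dt + πr²·dh/dt
= 2π(8)(6)(3) + π(8)²(4)
= 544π cm³/s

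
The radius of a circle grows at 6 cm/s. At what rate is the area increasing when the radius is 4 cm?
48π cm²/s

A = πr²
dA/dt = 2πr · dr/dt = 2π(4)(6) = 48π cm²/s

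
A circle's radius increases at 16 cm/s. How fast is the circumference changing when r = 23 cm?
32π cm/s

C = 2πr
dC/dt = 2π · dr/dt = 2π · 16 = 32π cm/s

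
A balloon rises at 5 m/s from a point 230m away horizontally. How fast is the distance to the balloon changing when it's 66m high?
165√14314/14314 ≈ 1.379 m/s

z² = 230² + y²
z = √(230² + 66²) = 2√14314
dz/dt = y/z · dy/dt = 66/(2√14314) · 5 = 165√14314/14314 ≈ 1.379 m/s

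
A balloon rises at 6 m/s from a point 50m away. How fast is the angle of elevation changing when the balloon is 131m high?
0.015259 rad/s

tan(θ) = y/50
sec²(θ) · dθ/dt = (1/50) · dy/dt
dθ/dt = cos²(θ)/50 · 6 = 50/(50² + 131²) · 6
dθ/dt = 0.015259 rad/s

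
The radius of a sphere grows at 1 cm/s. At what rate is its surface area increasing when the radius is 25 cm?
200π cm²/s

S = 4πr²
dS/dt = dS/dr · dr/dt = 8πr · 1
At r = 25: dS/dt = 200π cm²/s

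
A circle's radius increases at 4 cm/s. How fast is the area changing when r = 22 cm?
176π cm²/s

A = πr²
dA/dt = 2πr · dr/dt = 2π(22)(4) = 176π cm²/s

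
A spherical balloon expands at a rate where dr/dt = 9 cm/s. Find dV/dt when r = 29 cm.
30276π cm³/s

V = (4/3)πr³
dV/dt = dV/dr · dr/dt = 4πr² · 9
At r = 29: dV/dt = 30276π cm³/s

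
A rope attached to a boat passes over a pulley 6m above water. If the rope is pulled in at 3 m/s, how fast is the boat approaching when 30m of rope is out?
5√6/4 ≈ 3.062 m/s

rope² = x² + 6²
x = √(30² - 6²) = 12√6
dx/dt = (rope/x) · d(rope)/dt = (30/(12√6)) · (-3) = -5√6/4 m/s
The boat approaches at 5√6/4 ≈ 3.062 m/s.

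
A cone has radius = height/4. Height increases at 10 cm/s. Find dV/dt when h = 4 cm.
10π cm³/s

V = (1/3)π(h/4)²h = πh³/48
dV/dt = πh²/16 · 10
At h = 4: dV/dt = 10π cm³/s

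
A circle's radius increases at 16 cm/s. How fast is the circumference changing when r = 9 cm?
32π cm/s

C = 2πr
dC/dt = 2π · dr/dt = 2π · 16 = 32π cm/s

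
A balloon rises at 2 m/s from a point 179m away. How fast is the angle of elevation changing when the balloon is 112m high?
0.00803 rad/s

tan(θ) = y/179
sec²(θ) · dθ/dt = (1/179) · dy/dt
dθ/dt = cos²(θ)/179 · 2 = 179/(179² + 112²) · 2
dθ/dt = 0.00803 rad/s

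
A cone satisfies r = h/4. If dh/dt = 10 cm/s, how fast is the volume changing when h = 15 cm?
1125π/8 cm³/s

V = (1/3)π(h/4)²h = πh³/48
dV/dt = πh²/16 · 10
At h = 15: dV/dt = 1125π/8 cm³/s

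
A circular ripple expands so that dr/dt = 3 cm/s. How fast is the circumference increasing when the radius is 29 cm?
6π cm/s

C = 2πr
dC/dt = 2π · dr/dt = 2π · 3 = 6π cm/s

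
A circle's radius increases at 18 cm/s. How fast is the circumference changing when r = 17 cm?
36π cm/s

C = 2πr
dC/dt = 2π · dr/dt = 2π · 18 = 36π cm/s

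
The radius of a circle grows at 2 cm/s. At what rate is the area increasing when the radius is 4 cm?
16π cm²/s

A = πr²
dA/dt = 2πr · dr/dt = 2π(4)(2) = 16π cm²/s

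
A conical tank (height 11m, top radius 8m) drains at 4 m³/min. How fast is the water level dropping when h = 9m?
121/(1296π) ≈ 0.02972 m/min

r/h = 8/11, so r = (8/11)h
V = (1/3)πr²h = (1/3)π((8/11)h)²h = (64/363)πh³
dV/dh = (64/121)πh²
dh/dt = (dV/dt)/(dV/dh) = -4/((64/121)π·9²) = -121/(1296π) m/min
The level is dropping at 121/(1296π) ≈ 0.02972 m/min.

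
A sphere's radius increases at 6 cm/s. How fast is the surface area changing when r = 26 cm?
1248π cm²/s

S = 4πr²
dS/dt = dS/dr · dr/dt = 8πr · 6
At r = 26: dS/dt = 1248π cm²/s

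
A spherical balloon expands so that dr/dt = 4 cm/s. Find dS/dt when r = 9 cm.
288π cm²/s

S = 4πr²
dS/dt = dS/dr · dr/dt = 8πr · 4
At r = 9: dS/dt = 288π cm²/s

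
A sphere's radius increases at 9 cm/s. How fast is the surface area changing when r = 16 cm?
1152π cm²/s

S = 4πr²
dS/dt = dS/dr · dr/dt = 8πr · 9
At r = 16: dS/dt = 1152π cm²/s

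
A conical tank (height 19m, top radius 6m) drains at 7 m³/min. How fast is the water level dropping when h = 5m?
2527/(900π) ≈ 0.8937 m/min

r/h = 6/19, so r = (6/19)h
V = (1/3)πr²h = (1/3)π((6/19)h)²h = (12/361)πh³
dV/dh = (36/361)πh²
dh/dt = (dV/dt)/(dV/dh) = -7/((36/361)π·5²) = -2527/(900π) m/min
The level is dropping at 2527/(900π) ≈ 0.8937 m/min.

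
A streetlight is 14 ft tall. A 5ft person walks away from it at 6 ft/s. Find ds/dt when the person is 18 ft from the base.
10/3 ft/s

By similar triangles: 14/(x+s) = 5/s
Solving: s = 5x/9
ds/dt = 5/9 · dx/dt = 5/9 · 6 = 10/3 ft/s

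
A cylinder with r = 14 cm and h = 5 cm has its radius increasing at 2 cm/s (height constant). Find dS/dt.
132π cm²/s

S = 2πrh + 2πr² (lateral + bases)
dS/dt = (2πh + 4πr)·dr/dt = (2π·5 + 4π·14)·2
= 132π cm²/s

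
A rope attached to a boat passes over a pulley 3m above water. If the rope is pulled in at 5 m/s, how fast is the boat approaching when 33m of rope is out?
11√30/12 ≈ 5.021 m/s

rope² = x² + 3²
x = √(33² - 3²) = 6√30
dx/dt = (rope/x) · d(rope)/dt = (33/(6√30)) · (-5) = -11√30/12 m/s
The boat approaches at 11√30/12 ≈ 5.021 m/s.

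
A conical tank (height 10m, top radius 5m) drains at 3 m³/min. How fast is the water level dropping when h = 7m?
12/(49π) ≈ 0.07795 m/min

r/h = 5/10, so r = (1/2)h
V = (1/3)πr²h = (1/3)π((1/2)h)²h = (1/12)πh³
dV/dh = (1/4)πh²
dh/dt = (dV/dt)/(dV/dh) = -3/((1/4)π·7²) = -12/(49π) m/min
The level is dropping at 12/(49π) ≈ 0.07795 m/min.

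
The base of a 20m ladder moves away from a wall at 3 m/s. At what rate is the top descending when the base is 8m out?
2√21/7 ≈ 1.309 m/s

x² + y² = 20²
2x·dx/dt + 2y·dy/dt = 0
dy/dt = -x/y · dx/dt = -8/(4√21) · 3 = -2√21/7 m/s
The top is descending at 2√21/7 ≈ 1.309 m/s.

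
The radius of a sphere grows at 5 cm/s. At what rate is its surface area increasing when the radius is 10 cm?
400π cm²/s

S = 4πr²
dS/dt = dS/dr · dr/dt = 8πr · 5
At r = 10: dS/dt = 400π cm²/s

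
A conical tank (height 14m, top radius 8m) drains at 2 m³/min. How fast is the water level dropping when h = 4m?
49/(128π) ≈ 0.1219 m/min

r/h = 8/14, so r = (4/7)h
V = (1/3)πr²h = (1/3)π((4/7)h)²h = (16/147)πh³
dV/dh = (16/49)πh²
dh/dt = (dV/dt)/(dV/dh) = -2/((16/49)π·4²) = -49/(128π) m/min
The level is dropping at 49/(128π) ≈ 0.1219 m/min.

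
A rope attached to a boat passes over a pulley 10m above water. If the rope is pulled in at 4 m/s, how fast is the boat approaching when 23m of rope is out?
92√429/429 ≈ 4.442 m/s

rope² = x² + 10²
x = √(23² - 10²) = √429
dx/dt = (rope/x) · d(rope)/dt = (23/√429) · (-4) = -92√429/429 m/s
The boat approaches at 92√429/429 ≈ 4.442 m/s.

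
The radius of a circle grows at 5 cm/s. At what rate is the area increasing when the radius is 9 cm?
90π cm²/s

A = πr²
dA/dt = 2πr · dr/dt = 2π(9)(5) = 90π cm²/s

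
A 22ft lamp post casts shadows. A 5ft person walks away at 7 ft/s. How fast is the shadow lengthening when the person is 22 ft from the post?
35/17 ft/s

By similar triangles: 22/(x+s) = 5/s
Solving: s = 5x/17
ds/dt = 5/17 · dx/dt = 5/17 · 7 = 35/17 ft/s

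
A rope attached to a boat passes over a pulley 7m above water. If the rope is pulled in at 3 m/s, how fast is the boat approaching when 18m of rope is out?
54√11/55 ≈ 3.256 m/s

rope² = x² + 7²
x = √(18² - 7²) = 5√11
dx/dt = (rope/x) · d(rope)/dt = (18/(5√11)) · (-3) = -54√11/55 m/s
The boat approaches at 54√11/55 ≈ 3.256 m/s.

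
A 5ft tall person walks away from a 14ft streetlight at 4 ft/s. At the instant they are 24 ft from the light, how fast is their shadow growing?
20/9 ft/s

By similar triangles: 14/(x+s) = 5/s
Solving: s = 5x/9
ds/dt = 5/9 · dx/dt = 5/9 · 4 = 20/9 ft/s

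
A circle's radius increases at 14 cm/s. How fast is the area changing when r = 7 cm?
196π cm²/s

A = πr²
dA/dt = 2πr · dr/dt = 2π(7)(14) = 196π cm²/s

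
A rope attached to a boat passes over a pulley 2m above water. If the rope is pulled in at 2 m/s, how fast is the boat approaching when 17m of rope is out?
34√285/285 ≈ 2.014 m/s

rope² = x² + 2²
x = √(17² - 2²) = √285
dx/dt = (rope/x) · d(rope)/dt = (17/√285) · (-2) = -34√285/285 m/s
The boat approaches at 34√285/285 ≈ 2.014 m/s.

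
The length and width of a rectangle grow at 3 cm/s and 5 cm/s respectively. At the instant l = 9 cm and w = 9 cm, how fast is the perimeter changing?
16 cm/s

P = 2(l + w)
dP/dt = 2(dl/dt + dw/dt) = 2(3 + 5) = 16 cm/s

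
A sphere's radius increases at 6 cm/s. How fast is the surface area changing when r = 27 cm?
1296π cm²/s

S = 4πr²
dS/dt = dS/dr · dr/dt = 8πr · 6
At r = 27: dS/dt = 1296π cm²/s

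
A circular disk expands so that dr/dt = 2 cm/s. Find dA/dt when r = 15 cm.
60π cm²/s

A = πr²
dA/dt = 2πr · dr/dt = 2π(15)(2) = 60π cm²/s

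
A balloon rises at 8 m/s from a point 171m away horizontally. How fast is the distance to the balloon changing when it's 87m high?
116√4090/2045 ≈ 3.628 m/s

z² = 171² + y²
z = √(171² + 87²) = 3√4090
dz/dt = y/z · dy/dt = 87/(3√4090) · 8 = 116√4090/2045 ≈ 3.628 m/s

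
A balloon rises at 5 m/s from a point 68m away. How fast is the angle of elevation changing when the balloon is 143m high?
0.01356 rad/s

tan(θ) = y/68
sec²(θ) · dθ/dt = (1/68) · dy/dt
dθ/dt = cos²(θ)/68 · 5 = 68/(68² + 143²) · 5
dθ/dt = 0.01356 rad/s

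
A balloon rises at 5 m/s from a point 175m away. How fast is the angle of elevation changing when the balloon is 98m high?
0.02175 rad/s

tan(θ) = y/175
sec²(θ) · dθ/dt = (1/175) · dy/dt
dθ/dt = cos²(θ)/175 · 5 = 175/(175² + 98²) · 5
dθ/dt = 0.02175 rad/s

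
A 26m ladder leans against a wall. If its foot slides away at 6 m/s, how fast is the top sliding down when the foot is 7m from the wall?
14√627/209 ≈ 1.677 m/s

x² + y² = 26²
2x·dx/dt + 2y·dy/dt = 0
dy/dt = -x/y · dx/dt = -7/√627 · 6 = -14√627/209 m/s
The top is descending at 14√627/209 ≈ 1.677 m/s.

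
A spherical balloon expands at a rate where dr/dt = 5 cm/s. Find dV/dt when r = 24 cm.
11520π cm³/s

V = (4/3)πr³
dV/dt = dV/dr · dr/dt = 4πr² · 5
At r = 24: dV/dt = 11520π cm³/s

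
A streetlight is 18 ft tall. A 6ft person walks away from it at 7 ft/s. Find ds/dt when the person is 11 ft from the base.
7/2 ft/s

By similar triangles: 18/(x+s) = 6/s
Solving: s = 6x/12
ds/dt = 6/12 · dx/dt = 1/2 · 7 = 7/2 ft/s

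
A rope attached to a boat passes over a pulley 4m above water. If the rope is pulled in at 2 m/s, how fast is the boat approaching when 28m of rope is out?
7√3/6 ≈ 2.021 m/s

rope² = x² + 4²
x = √(28² - 4²) = 16√3
dx/dt = (rope/x) · d(rope)/dt = (28/(16√3)) · (-2) = -7√3/6 m/s
The boat approaches at 7√3/6 ≈ 2.021 m/s.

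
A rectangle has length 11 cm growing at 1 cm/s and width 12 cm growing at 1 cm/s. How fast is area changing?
23 cm²/s

A = lw
dA/dt = w·dl/dt + l·dw/dt = 12·1 + 11·1 = 23 cm²/s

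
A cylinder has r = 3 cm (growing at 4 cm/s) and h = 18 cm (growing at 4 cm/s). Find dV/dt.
468π cm³/s

V = πr²h
dV/dt = 2πrh·dr/dt + πr²·dh/dt
= 2π(3)(18)(4) + π(3)²(4)
= 468π cm³/s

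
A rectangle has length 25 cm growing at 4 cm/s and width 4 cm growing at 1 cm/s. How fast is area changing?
41 cm²/s

A = lw
dA/dt = w·dl/dt + l·dw/dt = 4·4 + 25·1 = 41 cm²/s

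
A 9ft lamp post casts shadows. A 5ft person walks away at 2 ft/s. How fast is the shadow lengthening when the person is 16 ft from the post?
5/2 ft/s

By similar triangles: 9/(x+s) = 5/s
Solving: s = 5x/4
ds/dt = 5/4 · dx/dt = 5/4 · 2 = 5/2 ft/s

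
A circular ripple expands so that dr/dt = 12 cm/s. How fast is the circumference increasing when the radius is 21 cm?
24π cm/s

C = 2πr
dC/dt = 2π · dr/dt = 2π · 12 = 24π cm/s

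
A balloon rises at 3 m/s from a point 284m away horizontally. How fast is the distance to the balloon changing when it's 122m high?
183√23885/23885 ≈ 1.184 m/s

z² = 284² + y²
z = √(284² + 122²) = 2√23885
dz/dt = y/z · dy/dt = 122/(2√23885) · 3 = 183√23885/23885 ≈ 1.184 m/s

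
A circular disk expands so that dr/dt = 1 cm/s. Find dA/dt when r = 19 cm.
38π cm²/s

A = πr²
dA/dt = 2πr · dr/dt = 2π(19)(1) = 38π cm²/s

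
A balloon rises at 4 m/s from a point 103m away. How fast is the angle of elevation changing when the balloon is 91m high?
0.02181 rad/s

tan(θ) = y/103
sec²(θ) · dθ/dt = (1/103) · dy/dt
dθ/dt = cos²(θ)/103 · 4 = 103/(103² + 91²) · 4
dθ/dt = 0.02181 rad/s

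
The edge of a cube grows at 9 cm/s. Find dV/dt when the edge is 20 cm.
10800 cm³/s

V = s³
dV/dt = 3s² · ds/dt = 3·20²·9 = 10800 cm³/s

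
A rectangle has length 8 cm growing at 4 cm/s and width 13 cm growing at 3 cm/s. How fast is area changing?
76 cm²/s

A = lw
dA/dt = w·dl/dt + l·dw/dt = 13·4 + 8·3 = 76 cm²/s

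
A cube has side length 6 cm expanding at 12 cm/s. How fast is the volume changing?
1296 cm³/s

V = s³
dV/dt = 3s² · ds/dt = 3·6²·12 = 1296 cm³/s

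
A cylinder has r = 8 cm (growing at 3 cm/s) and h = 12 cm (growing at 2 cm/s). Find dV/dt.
704π cm³/s

V = πr²h
dV/dt = 2πrh·dr/dt + πr²·dh/dt
= 2π(8)(12)(3) + π(8)²(2)
= 704π cm³/s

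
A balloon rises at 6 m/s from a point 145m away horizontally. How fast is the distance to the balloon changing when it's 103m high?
309√31634/15817 ≈ 3.475 m/s

z² = 145² + y²
z = √(145² + 103²) = √31634
dz/dt = y/z · dy/dt = 103/√31634 · 6 = 309√31634/15817 ≈ 3.475 m/s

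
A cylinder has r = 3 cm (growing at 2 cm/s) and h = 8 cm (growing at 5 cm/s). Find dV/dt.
141π cm³/s

V = πr²h
dV/dt = 2πrh·dr/dt + πr²·dh/dt
= 2π(3)(8)(2) + π(3)²(5)
= 141π cm³/s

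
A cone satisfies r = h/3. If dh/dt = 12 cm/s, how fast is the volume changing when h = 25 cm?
2500π/3 cm³/s

V = (1/3)π(h/3)²h = πh³/27
dV/dt = πh²/9 · 12
At h = 25: dV/dt = 2500π/3 cm³/s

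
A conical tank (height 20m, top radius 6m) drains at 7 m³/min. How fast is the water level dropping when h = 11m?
700/(1089π) ≈ 0.2046 m/min

r/h = 6/20, so r = (3/10)h
V = (1/3)πr²h = (1/3)π((3/10)h)²h = (3/100)πh³
dV/dh = (9/100)πh²
dh/dt = (dV/dt)/(dV/dh) = -7/((9/100)π·11²) = -700/(1089π) m/min
The level is dropping at 700/(1089π) ≈ 0.2046 m/min.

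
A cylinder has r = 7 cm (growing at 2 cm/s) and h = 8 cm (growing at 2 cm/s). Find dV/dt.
322π cm³/s

V = πr²h
dV/dt = 2πrh·dr/dt + πr²·dh/dt
= 2π(7)(8)(2) + π(7)²(2)
= 322π cm³/s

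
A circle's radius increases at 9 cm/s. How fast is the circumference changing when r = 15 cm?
18π cm/s

C = 2πr
dC/dt = 2π · dr/dt = 2π · 9 = 18π cm/s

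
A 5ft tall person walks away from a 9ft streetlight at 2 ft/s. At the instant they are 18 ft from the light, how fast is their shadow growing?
5/2 ft/s

By similar triangles: 9/(x+s) = 5/s
Solving: s = 5x/4
ds/dt = 5/4 · dx/dt = 5/4 · 2 = 5/2 ft/s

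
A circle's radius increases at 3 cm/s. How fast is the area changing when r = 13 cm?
78π cm²/s

A = πr²
dA/dt = 2πr · dr/dt = 2π(13)(3) = 78π cm²/s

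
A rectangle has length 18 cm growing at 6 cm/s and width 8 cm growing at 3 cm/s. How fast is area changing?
102 cm²/s

A = lw
dA/dt = w·dl/dt + l·dw/dt = 8·6 + 18·3 = 102 cm²/s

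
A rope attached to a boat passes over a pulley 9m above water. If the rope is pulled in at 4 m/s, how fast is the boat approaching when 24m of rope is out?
32√55/55 ≈ 4.315 m/s

rope² = x² + 9²
x = √(24² - 9²) = 3√55
dx/dt = (rope/x) · d(rope)/dt = (24/(3√55)) · (-4) = -32√55/55 m/s
The boat approaches at 32√55/55 ≈ 4.315 m/s.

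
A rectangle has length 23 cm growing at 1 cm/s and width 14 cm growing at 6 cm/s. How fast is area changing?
152 cm²/s

A = lw
dA/dt = w·dl/dt + l·dw/dt = 14·1 + 23·6 = 152 cm²/s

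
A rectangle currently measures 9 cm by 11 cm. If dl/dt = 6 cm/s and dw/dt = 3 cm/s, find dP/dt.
18 cm/s

P = 2(l + w)
dP/dt = 2(dl/dt + dw/dt) = 2(6 + 3) = 18 cm/s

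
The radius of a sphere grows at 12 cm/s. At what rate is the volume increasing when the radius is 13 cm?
8112π cm³/s

V = (4/3)πr³
dV/dt = dV/dr · dr/dt = 4πr² · 12
At r = 13: dV/dt = 8112π cm³/s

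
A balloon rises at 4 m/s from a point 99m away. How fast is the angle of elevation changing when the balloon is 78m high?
0.024929 rad/s

tan(θ) = y/99
sec²(θ) · dθ/dt = (1/99) · dy/dt
dθ/dt = cos²(θ)/99 · 4 = 99/(99² + 78²) · 4
dθ/dt = 0.024929 rad/s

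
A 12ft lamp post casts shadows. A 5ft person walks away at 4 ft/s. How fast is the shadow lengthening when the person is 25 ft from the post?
20/7 ft/s

By similar triangles: 12/(x+s) = 5/s
Solving: s = 5x/7
ds/dt = 5/7 · dx/dt = 5/7 · 4 = 20/7 ft/s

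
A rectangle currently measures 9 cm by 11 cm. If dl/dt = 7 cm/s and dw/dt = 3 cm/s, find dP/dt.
20 cm/s

P = 2(l + w)
dP/dt = 2(dl/dt + dw/dt) = 2(7 + 3) = 20 cm/s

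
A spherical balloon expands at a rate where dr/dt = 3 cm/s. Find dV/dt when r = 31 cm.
11532π cm³/s

V = (4/3)πr³
dV/dt = dV/dr · dr/dt = 4πr² · 3
At r = 31: dV/dt = 11532π cm³/s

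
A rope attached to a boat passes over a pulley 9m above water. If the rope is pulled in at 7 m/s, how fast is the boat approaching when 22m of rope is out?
154√403/403 ≈ 7.671 m/s

rope² = x² + 9²
x = √(22² - 9²) = √403
dx/dt = (rope/x) · d(rope)/dt = (22/√403) · (-7) = -154√403/403 m/s
The boat approaches at 154√403/403 ≈ 7.671 m/s.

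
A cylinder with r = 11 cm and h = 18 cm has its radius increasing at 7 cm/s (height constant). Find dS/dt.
560π cm²/s

S = 2πrh + 2πr² (lateral + bases)
dS/dt = (2πh + 4πr)·dr/dt = (2π·18 + 4π·11)·7
= 560π cm²/s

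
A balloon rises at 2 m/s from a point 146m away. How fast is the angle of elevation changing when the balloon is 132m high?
0.007537 rad/s

tan(θ) = y/146
sec²(θ) · dθ/dt = (1/146) · dy/dt
dθ/dt = cos²(θ)/146 · 2 = 146/(146² + 132²) · 2
dθ/dt = 0.007537 rad/s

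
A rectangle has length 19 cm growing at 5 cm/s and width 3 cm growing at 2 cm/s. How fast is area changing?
53 cm²/s

A = lw
dA/dt = w·dl/dt + l·dw/dt = 3·5 + 19·2 = 53 cm²/s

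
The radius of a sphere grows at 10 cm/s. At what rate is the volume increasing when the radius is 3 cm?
360π cm³/s

V = (4/3)πr³
dV/dt = dV/dr · dr/dt = 4πr² · 10
At r = 3: dV/dt = 360π cm³/s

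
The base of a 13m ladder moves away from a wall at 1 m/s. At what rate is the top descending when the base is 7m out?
7√30/60 ≈ 0.639 m/s

x² + y² = 13²
2x·dx/dt + 2y·dy/dt = 0
dy/dt = -x/y · dx/dt = -7/(2√30) · 1 = -7√30/60 m/s
The top is descending at 7√30/60 ≈ 0.639 m/s.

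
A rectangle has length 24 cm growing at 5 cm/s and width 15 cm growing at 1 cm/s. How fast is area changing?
99 cm²/s

A = lw
dA/dt = w·dl/dt + l·dw/dt = 15·5 + 24·1 = 99 cm²/s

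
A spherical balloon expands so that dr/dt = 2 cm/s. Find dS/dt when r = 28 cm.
448π cm²/s

S = 4πr²
dS/dt = dS/dr · dr/dt = 8πr · 2
At r = 28: dS/dt = 448π cm²/s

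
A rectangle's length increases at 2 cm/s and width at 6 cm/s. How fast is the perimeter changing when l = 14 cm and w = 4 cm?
16 cm/s

P = 2(l + w)
dP/dt = 2(dl/dt + dw/dt) = 2(2 + 6) = 16 cm/s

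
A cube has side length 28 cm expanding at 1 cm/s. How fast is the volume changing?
2352 cm³/s

V = s³
dV/dt = 3s² · ds/dt = 3·28²·1 = 2352 cm³/s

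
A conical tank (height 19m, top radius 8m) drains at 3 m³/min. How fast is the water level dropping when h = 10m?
1083/(6400π) ≈ 0.05386 m/min

r/h = 8/19, so r = (8/19)h
V = (1/3)πr²h = (1/3)π((8/19)h)²h = (64/1083)πh³
dV/dh = (64/361)πh²
dh/dt = (dV/dt)/(dV/dh) = -3/((64/361)π·10²) = -1083/(6400π) m/min
The level is dropping at 1083/(6400π) ≈ 0.05386 m/min.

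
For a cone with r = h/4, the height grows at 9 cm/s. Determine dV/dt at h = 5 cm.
225π/16 cm³/s

V = (1/3)π(h/4)²h = πh³/48
dV/dt = πh²/16 · 9
At h = 5: dV/dt = 225π/16 cm³/s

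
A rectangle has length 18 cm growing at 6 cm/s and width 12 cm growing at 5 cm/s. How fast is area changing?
162 cm²/s

A = lw
dA/dt = w·dl/dt + l·dw/dt = 12·6 + 18·5 = 162 cm²/s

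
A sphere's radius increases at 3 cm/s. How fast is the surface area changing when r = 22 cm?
528π cm²/s

S = 4πr²
dS/dt = dS/dr · dr/dt = 8πr · 3
At r = 22: dS/dt = 528π cm²/s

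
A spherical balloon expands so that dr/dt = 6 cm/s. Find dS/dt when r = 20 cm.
960π cm²/s

S = 4πr²
dS/dt = dS/dr · dr/dt = 8πr · 6
At r = 20: dS/dt = 960π cm²/s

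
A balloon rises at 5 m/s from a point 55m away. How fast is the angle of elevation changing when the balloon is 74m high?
0.032349 rad/s

tan(θ) = y/55
sec²(θ) · dθ/dt = (1/55) · dy/dt
dθ/dt = cos²(θ)/55 · 5 = 55/(55² + 74²) · 5
dθ/dt = 0.032349 rad/s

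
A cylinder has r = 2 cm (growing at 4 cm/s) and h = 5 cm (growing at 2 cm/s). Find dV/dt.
88π cm³/s

V = πr²h
dV/dt = 2πrh·dr/dt + πr²·dh/dt
= 2π(2)(5)(4) + π(2)²(2)
= 88π cm³/s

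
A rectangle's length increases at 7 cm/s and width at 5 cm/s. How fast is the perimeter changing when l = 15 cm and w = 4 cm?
24 cm/s

P = 2(l + w)
dP/dt = 2(dl/dt + dw/dt) = 2(7 + 5) = 24 cm/s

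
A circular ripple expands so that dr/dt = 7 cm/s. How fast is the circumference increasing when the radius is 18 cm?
14π cm/s

C = 2πr
dC/dt = 2π · dr/dt = 2π · 7 = 14π cm/s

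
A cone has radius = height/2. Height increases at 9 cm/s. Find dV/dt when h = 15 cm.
2025π/4 cm³/s

V = (1/3)π(h/2)²h = πh³/12
dV/dt = πh²/4 · 9
At h = 15: dV/dt = 2025π/4 cm³/s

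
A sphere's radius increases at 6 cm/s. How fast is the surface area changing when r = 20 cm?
960π cm²/s

S = 4πr²
dS/dt = dS/dr · dr/dt = 8πr · 6
At r = 20: dS/dt = 960π cm²/s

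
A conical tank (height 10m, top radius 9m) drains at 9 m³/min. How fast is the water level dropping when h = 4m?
25/(36π) ≈ 0.221 m/min

r/h = 9/10, so r = (9/10)h
V = (1/3)πr²h = (1/3)π((9/10)h)²h = (27/100)πh³
dV/dh = (81/100)πh²
dh/dt = (dV/dt)/(dV/dh) = -9/((81/100)π·4²) = -25/(36π) m/min
The level is dropping at 25/(36π) ≈ 0.221 m/min.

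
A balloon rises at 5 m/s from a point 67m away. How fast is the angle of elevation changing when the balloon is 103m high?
0.022188 rad/s

tan(θ) = y/67
sec²(θ) · dθ/dt = (1/67) · dy/dt
dθ/dt = cos²(θ)/67 · 5 = 67/(67² + 103²) · 5
dθ/dt = 0.022188 rad/s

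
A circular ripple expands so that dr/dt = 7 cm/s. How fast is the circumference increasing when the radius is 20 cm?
14π cm/s

C = 2πr
dC/dt = 2π · dr/dt = 2π · 7 = 14π cm/s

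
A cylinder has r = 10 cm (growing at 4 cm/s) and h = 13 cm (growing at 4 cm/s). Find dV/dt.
1440π cm³/s

V = πr²h
dV/dt = 2πrh·dr/dt + πr²·dh/dt
= 2π(10)(13)(4) + π(10)²(4)
= 1440π cm³/s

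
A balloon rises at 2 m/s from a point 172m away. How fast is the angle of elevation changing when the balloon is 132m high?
0.007318 rad/s

tan(θ) = y/172
sec²(θ) · dθ/dt = (1/172) · dy/dt
dθ/dt = cos²(θ)/172 · 2 = 172/(172² + 132²) · 2
dθ/dt = 0.007318 rad/s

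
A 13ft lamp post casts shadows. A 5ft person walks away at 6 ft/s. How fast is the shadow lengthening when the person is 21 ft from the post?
15/4 ft/s

By similar triangles: 13/(x+s) = 5/s
Solving: s = 5x/8
ds/dt = 5/8 · dx/dt = 5/8 · 6 = 15/4 ft/s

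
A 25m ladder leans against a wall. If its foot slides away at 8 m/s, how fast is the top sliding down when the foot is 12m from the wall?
96√481/481 ≈ 4.377 m/s

x² + y² = 25²
2x·dx/dt + 2y·dy/dt = 0
dy/dt = -x/y · dx/dt = -12/√481 · 8 = -96√481/481 m/s
The top is descending at 96√481/481 ≈ 4.377 m/s.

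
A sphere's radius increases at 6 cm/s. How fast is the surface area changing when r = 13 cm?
624π cm²/s

S = 4πr²
dS/dt = dS/dr · dr/dt = 8πr · 6
At r = 13: dS/dt = 624π cm²/s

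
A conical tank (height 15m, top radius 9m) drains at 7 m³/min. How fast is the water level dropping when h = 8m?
175/(576π) ≈ 0.09671 m/min

r/h = 9/15, so r = (3/5)h
V = (1/3)πr²h = (1/3)π((3/5)h)²h = (3/25)πh³
dV/dh = (9/25)πh²
dh/dt = (dV/dt)/(dV/dh) = -7/((9/25)π·8²) = -175/(576π) m/min
The level is dropping at 175/(576π) ≈ 0.09671 m/min.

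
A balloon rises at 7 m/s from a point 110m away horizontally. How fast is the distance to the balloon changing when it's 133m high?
931√29789/29789 ≈ 5.394 m/s

z² = 110² + y²
z = √(110² + 133²) = √29789
dz/dt = y/z · dy/dt = 133/√29789 · 7 = 931√29789/29789 ≈ 5.394 m/s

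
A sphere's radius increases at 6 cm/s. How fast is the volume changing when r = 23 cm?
12696π cm³/s

V = (4/3)πr³
dV/dt = dV/dr · dr/dt = 4πr² · 6
At r = 23: dV/dt = 12696π cm³/s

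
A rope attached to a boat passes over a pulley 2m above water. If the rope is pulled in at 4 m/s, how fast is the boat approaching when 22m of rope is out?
11√30/15 ≈ 4.017 m/s

rope² = x² + 2²
x = √(22² - 2²) = 4√30
dx/dt = (rope/x) · d(rope)/dt = (22/(4√30)) · (-4) = -11√30/15 m/s
The boat approaches at 11√30/15 ≈ 4.017 m/s.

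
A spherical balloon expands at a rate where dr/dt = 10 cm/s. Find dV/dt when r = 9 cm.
3240π cm³/s

V = (4/3)πr³
dV/dt = dV/dr · dr/dt = 4πr² · 10
At r = 9: dV/dt = 3240π cm³/s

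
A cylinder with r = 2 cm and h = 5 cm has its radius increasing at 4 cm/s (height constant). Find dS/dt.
72π cm²/s

S = 2πrh + 2πr² (lateral + bases)
dS/dt = (2πh + 4πr)·dr/dt = (2π·5 + 4π·2)·4
= 72π cm²/s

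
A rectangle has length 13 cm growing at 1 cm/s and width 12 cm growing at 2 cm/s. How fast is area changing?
38 cm²/s

A = lw
dA/dt = w·dl/dt + l·dw/dt = 12·1 + 13·2 = 38 cm²/s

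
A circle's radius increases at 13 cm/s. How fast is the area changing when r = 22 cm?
572π cm²/s

A = πr²
dA/dt = 2πr · dr/dt = 2π(22)(13) = 572π cm²/s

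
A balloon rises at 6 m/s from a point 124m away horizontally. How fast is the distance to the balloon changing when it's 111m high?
666√27697/27697 ≈ 4.002 m/s

z² = 124² + y²
z = √(124² + 111²) = √27697
dz/dt = y/z · dy/dt = 111/√27697 · 6 = 666√27697/27697 ≈ 4.002 m/s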